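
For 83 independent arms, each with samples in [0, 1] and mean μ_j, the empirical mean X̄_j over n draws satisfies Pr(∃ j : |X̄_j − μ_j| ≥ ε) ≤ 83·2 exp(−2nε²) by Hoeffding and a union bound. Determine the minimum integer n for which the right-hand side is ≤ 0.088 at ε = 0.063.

951

Need 2·83·exp(−2nε²) ≤ 0.088, i.e. exp(−2nε²) ≤ 0.088/166.
So 2nε² ≥ ln(166/0.088) = 7.542406.
Hence n ≥ 7.542406/(2·0.063²) = 950.165.
The smallest integer n is 951.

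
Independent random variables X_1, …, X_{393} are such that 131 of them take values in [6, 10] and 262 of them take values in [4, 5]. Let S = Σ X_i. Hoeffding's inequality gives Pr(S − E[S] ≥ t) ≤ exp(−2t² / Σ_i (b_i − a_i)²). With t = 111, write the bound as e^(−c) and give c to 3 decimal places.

Σ(b_i − a_i)² = 131·4² + 262·1² = 2358.
c = 2t² / 2358 = 2·111² / 2358 = 10.4504.

10.450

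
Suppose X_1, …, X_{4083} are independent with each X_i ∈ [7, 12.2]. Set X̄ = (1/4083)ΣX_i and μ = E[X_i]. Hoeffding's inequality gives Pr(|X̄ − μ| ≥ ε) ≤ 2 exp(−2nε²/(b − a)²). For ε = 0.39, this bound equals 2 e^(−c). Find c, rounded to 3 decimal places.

c = 2nε²/(b − a)² = 2·4083·0.39² / 5.2² = 45.9338.

45.934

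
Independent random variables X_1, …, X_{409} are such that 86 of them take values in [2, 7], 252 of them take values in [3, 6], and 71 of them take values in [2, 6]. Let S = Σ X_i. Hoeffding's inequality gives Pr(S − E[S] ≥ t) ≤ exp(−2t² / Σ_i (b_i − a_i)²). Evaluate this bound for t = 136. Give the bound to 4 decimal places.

Σ(b_i − a_i)² = 86·5² + 252·3² + 71·4² = 5554.
Exponent = 2·136² / 5554 = 6.66042.
Bound = exp(−6.66042) = 0.00128.

0.0013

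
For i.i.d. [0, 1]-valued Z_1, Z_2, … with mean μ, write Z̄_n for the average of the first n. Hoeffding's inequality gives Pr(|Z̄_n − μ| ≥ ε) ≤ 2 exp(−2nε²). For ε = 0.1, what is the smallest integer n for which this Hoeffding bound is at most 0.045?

190

Require 2·exp(−2nε²) ≤ 0.045, i.e. 2nε² ≥ ln(2/0.045) = 3.794240.
So n ≥ 3.794240 / (2·0.1²) = 189.712.
The smallest integer n is 190.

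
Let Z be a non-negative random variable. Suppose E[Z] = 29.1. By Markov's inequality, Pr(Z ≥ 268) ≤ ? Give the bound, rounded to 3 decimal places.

0.109

Markov's inequality: for a non-negative random variable, Pr(Z ≥ a) ≤ E[Z]/a.
Here E[Z] = 29.1 and a = 268, so the bound is 29.1/268 = 0.1086.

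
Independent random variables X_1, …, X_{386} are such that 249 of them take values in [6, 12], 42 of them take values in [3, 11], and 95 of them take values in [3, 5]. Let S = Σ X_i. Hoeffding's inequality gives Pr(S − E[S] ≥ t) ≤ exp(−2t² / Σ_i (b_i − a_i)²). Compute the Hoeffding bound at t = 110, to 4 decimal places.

Σ(b_i − a_i)² = 249·6² + 42·8² + 95·2² = 12032.
Exponent = 2·110² / 12032 = 2.01130.
Bound = exp(−2.01130) = 0.13381.

0.1338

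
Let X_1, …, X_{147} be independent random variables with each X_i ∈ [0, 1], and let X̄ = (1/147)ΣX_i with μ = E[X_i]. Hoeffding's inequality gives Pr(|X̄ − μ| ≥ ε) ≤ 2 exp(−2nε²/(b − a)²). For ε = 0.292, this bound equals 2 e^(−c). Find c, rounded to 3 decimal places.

c = 2nε²/(b − a)² = 2·147·0.292² / 1² = 25.0676.

25.068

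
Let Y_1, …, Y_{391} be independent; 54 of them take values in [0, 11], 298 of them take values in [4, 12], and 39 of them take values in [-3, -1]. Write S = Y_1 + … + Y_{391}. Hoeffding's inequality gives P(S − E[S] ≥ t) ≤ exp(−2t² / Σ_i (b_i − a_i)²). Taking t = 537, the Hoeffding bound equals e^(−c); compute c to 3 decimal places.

Σ(b_i − a_i)² = 54·11² + 298·8² + 39·2² = 25762.
c = 2t² / 25762 = 2·537² / 25762 = 22.3872.

22.387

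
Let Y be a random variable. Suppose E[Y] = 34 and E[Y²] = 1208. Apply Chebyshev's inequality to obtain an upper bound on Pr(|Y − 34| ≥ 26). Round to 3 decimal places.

Var(Y) = E[Y²] − (E[Y])² = 1208 − 1156 = 52.
Chebyshev's inequality: Pr(|Y − μ| ≥ t) ≤ Var(Y)/t² = 52/676 = 0.0769.

0.077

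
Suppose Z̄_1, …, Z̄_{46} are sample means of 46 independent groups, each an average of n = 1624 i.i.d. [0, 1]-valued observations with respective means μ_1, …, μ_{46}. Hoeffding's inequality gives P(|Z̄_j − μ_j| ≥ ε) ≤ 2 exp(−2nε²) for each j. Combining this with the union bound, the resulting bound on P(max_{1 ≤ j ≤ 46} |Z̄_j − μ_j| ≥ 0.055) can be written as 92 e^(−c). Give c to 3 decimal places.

Union bound over the 46 events: P(max_{1 ≤ j ≤ 46} |Z̄_j − μ_j| ≥ 0.055) ≤ 46·2·exp(−2nε²) = 92 exp(−2·1624·0.055²).
So c = 2·1624·0.055² = 9.8252.

9.825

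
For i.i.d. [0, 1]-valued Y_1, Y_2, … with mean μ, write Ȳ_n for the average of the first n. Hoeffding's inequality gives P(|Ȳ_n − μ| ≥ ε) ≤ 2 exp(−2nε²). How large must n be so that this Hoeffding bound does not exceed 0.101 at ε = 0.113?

Require 2·exp(−2nε²) ≤ 0.101, i.e. 2nε² ≥ ln(2/0.101) = 2.985782.
So n ≥ 2.985782 / (2·0.113²) = 116.915.
The smallest integer n is 117.

117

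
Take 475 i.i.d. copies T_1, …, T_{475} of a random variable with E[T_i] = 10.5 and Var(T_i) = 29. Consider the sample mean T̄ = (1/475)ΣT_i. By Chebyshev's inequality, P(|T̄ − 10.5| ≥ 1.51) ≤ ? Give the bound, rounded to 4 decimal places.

Var(T̄) = Var(T_i)/n = 29/475 = 0.061053.
Chebyshev: P(|T̄ − 10.5| ≥ 1.51) ≤ Var(T̄)/(1.51)² = 29/(475·1.51²) = 0.0268.

0.0268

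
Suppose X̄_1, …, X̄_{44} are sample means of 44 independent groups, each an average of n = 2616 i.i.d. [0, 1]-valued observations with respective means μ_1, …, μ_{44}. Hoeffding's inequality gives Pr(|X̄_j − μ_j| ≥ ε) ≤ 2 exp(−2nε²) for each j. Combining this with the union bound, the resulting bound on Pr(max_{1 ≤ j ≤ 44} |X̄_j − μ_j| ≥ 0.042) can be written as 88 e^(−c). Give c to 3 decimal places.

Union bound over the 44 events: Pr(max_{1 ≤ j ≤ 44} |X̄_j − μ_j| ≥ 0.042) ≤ 44·2·exp(−2nε²) = 88 exp(−2·2616·0.042²).
So c = 2·2616·0.042² = 9.2292.

9.229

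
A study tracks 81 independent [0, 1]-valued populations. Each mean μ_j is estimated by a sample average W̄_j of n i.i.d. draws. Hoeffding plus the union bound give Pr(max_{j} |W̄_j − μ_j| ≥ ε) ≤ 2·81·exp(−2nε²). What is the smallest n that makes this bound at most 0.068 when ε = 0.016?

Need 2·81·exp(−2nε²) ≤ 0.068, i.e. exp(−2nε²) ≤ 0.068/162.
So 2nε² ≥ ln(162/0.068) = 7.775844.
Hence n ≥ 7.775844/(2·0.016²) = 15187.195.
The smallest integer n is 15188.

15188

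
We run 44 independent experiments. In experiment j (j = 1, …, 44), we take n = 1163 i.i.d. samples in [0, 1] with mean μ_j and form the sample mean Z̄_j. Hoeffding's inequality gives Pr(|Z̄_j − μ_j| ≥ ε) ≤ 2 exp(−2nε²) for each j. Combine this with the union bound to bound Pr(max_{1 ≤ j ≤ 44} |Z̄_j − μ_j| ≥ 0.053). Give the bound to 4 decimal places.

0.1279

Per-experiment Hoeffding bound: 2·exp(−2·1163·0.053²) = 2·exp(−6.53373) = 0.0029071.
Union bound over 44 events: 44·0.0029071 = 0.12791.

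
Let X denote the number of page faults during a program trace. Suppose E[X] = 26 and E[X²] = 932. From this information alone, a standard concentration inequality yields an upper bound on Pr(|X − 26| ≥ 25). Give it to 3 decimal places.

The first two moments determine the variance, so Chebyshev's inequality is the sharpest standard bound available.
Var(X) = E[X²] − (E[X])² = 932 − 676 = 256.
Chebyshev's inequality: Pr(|X − μ| ≥ t) ≤ Var(X)/t² = 256/625 = 0.4096.

0.410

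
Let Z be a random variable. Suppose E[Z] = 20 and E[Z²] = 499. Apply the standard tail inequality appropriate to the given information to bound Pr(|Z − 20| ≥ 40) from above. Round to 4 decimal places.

0.0619

The first two moments determine the variance, so Chebyshev's inequality is the sharpest standard bound available.
Var(Z) = E[Z²] − (E[Z])² = 499 − 400 = 99.
Chebyshev's inequality: Pr(|Z − μ| ≥ t) ≤ Var(Z)/t² = 99/1600 = 0.0619.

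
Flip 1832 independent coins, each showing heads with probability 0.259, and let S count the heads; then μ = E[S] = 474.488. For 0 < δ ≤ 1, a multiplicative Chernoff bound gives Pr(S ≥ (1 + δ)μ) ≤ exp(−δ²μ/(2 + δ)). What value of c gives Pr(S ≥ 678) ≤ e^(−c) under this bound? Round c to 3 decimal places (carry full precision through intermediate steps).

35.937

Write 678 = (1 + δ)μ, so δ = 678/474.488 − 1 = 0.4289086…
Then the exponent is δ²μ/(2 + δ) = (678 − μ)² / (μ·(2 + δ)) = 35.937150.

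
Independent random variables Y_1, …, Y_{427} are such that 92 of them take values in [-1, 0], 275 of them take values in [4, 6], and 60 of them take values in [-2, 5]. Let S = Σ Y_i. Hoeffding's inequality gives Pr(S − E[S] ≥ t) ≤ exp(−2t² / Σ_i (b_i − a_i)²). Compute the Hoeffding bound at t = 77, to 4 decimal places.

0.0567

Σ(b_i − a_i)² = 92·1² + 275·2² + 60·7² = 4132.
Exponent = 2·77² / 4132 = 2.86980.
Bound = exp(−2.86980) = 0.05671.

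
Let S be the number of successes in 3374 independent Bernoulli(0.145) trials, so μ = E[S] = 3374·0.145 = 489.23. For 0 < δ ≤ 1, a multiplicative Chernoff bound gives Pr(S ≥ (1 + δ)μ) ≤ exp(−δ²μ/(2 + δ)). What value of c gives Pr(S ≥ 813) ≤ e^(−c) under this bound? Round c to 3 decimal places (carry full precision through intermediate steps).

Write 813 = (1 + δ)μ, so δ = 813/489.23 − 1 = 0.6617951…
Then the exponent is δ²μ/(2 + δ) = (813 − μ)² / (μ·(2 + δ)) = 80.498079.

80.498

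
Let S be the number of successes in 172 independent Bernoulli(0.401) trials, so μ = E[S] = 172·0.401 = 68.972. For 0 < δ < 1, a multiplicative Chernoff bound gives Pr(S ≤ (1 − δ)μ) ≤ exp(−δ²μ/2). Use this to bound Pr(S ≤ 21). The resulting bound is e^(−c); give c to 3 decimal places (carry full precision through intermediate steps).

16.683

Write 21 = (1 − δ)μ, so δ = 1 − 21/68.972 = 0.6955286…
Then the exponent is δ²μ/2 = (μ − 21)²/(2μ) = 16.682949.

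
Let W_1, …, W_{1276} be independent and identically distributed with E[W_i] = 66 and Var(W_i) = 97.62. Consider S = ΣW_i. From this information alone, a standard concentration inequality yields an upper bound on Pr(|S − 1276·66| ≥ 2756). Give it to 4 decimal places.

0.0164

With mean and variance of each term known, Chebyshev's inequality bounds the deviation of the sum (or sample mean).
Var(S) = n·Var(W_i) = 1276·97.62 = 124563.12.
Chebyshev: Pr(|S − 1276·66| ≥ 2756) ≤ Var(S)/2756² = 124563.12/7595536 = 0.0164.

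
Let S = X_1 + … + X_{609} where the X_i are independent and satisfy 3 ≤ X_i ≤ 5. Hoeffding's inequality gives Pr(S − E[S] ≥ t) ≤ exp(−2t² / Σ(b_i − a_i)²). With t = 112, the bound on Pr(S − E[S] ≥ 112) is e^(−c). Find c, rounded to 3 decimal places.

Σ(b_i − a_i)² = 609·(2)² = 2436.
c = 2t²/2436 = 2·112²/2436 = 10.2989.

10.299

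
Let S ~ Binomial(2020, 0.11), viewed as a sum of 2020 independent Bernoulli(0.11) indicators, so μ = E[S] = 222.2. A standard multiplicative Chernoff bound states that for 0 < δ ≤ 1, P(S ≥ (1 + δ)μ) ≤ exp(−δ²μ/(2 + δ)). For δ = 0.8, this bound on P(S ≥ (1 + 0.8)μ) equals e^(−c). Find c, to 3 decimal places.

50.789

c = δ²μ/(2 + δ) = 0.8²·222.2/(2 + 0.8) = 50.7886.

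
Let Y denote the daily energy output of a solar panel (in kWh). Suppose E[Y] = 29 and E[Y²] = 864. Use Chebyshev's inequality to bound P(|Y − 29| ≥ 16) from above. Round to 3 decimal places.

Var(Y) = E[Y²] − (E[Y])² = 864 − 841 = 23.
Chebyshev's inequality: P(|Y − μ| ≥ t) ≤ Var(Y)/t² = 23/256 = 0.0898.

0.090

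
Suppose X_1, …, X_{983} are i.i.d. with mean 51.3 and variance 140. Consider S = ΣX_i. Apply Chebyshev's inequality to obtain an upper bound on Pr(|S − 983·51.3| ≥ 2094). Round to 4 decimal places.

Var(S) = n·Var(X_i) = 983·140 = 137620.
Chebyshev: Pr(|S − 983·51.3| ≥ 2094) ≤ Var(S)/2094² = 137620/4384836 = 0.0314.

0.0314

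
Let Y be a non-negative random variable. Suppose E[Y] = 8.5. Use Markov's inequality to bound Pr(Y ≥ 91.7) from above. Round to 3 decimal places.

Markov's inequality: for a non-negative random variable, Pr(Y ≥ a) ≤ E[Y]/a.
Here E[Y] = 8.5 and a = 91.7, so the bound is 8.5/91.7 = 0.0927.

0.093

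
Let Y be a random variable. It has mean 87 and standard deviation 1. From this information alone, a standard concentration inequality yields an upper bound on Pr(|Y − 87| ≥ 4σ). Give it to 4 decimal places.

0.0625

Mean and variance are known, so Chebyshev's inequality applies.
Chebyshev: Pr(|Y − μ| ≥ t) ≤ Var(Y)/t².
Var(Y) = σ² = 1² = 1.
t = 4·1 = 4.
Bound = 1 / 16 = 0.0625.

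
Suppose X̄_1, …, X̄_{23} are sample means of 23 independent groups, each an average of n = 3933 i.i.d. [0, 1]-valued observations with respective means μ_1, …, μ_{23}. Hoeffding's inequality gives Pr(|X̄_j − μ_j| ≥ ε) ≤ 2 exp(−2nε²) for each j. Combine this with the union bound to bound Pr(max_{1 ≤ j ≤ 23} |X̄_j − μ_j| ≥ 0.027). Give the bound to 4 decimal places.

Per-experiment Hoeffding bound: 2·exp(−2·3933·0.027²) = 2·exp(−5.73431) = 0.0064662.
Union bound over 23 events: 23·0.0064662 = 0.14872.

0.1487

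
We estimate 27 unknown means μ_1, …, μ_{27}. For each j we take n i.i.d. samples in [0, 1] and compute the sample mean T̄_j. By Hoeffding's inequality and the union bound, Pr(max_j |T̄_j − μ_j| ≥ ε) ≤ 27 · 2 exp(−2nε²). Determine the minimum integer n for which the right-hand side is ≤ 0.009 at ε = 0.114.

Need 2·27·exp(−2nε²) ≤ 0.009, i.e. exp(−2nε²) ≤ 0.009/54.
So 2nε² ≥ ln(54/0.009) = 8.699515.
Hence n ≥ 8.699515/(2·0.114²) = 334.700.
The smallest integer n is 335.

335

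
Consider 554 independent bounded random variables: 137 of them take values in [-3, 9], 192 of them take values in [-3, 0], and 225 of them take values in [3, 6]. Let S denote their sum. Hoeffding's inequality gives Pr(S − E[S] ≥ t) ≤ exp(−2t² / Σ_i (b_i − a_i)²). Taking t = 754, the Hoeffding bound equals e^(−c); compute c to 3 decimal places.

Σ(b_i − a_i)² = 137·12² + 192·3² + 225·3² = 23481.
c = 2t² / 23481 = 2·754² / 23481 = 48.4235.

48.423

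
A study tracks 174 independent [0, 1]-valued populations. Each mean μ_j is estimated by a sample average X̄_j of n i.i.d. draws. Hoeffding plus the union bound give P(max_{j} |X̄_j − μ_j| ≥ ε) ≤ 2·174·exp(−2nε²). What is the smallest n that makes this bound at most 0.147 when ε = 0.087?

Need 2·174·exp(−2nε²) ≤ 0.147, i.e. exp(−2nε²) ≤ 0.147/348.
So 2nε² ≥ ln(348/0.147) = 7.769525.
Hence n ≥ 7.769525/(2·0.087²) = 513.246.
The smallest integer n is 514.

514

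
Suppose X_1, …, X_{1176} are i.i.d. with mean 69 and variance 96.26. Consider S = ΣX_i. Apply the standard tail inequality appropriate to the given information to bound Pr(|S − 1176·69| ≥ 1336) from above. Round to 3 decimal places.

0.063

With mean and variance of each term known, Chebyshev's inequality bounds the deviation of the sum (or sample mean).
Var(S) = n·Var(X_i) = 1176·96.26 = 113201.76.
Chebyshev: Pr(|S − 1176·69| ≥ 1336) ≤ Var(S)/1336² = 113201.76/1784896 = 0.0634.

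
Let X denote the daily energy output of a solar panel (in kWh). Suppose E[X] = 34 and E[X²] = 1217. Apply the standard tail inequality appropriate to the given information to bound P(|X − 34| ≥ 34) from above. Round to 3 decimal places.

The first two moments determine the variance, so Chebyshev's inequality is the sharpest standard bound available.
Var(X) = E[X²] − (E[X])² = 1217 − 1156 = 61.
Chebyshev's inequality: P(|X − μ| ≥ t) ≤ Var(X)/t² = 61/1156 = 0.0528.

0.053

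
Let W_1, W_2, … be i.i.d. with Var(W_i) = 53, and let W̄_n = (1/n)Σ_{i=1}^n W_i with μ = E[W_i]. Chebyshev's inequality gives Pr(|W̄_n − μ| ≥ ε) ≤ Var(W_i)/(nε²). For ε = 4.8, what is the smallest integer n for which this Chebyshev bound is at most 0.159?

Require 53/(n·4.8²) ≤ 0.159, i.e. n ≥ 53/(0.159·4.8²) = 14.468.
The smallest integer n is 15.

15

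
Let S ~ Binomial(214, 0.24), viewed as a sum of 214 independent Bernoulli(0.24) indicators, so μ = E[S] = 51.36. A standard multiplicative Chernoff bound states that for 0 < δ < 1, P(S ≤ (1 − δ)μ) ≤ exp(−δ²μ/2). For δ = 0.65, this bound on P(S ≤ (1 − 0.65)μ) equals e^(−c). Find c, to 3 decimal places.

10.850

c = δ²μ/2 = 0.65²·51.36/2 = 10.8498.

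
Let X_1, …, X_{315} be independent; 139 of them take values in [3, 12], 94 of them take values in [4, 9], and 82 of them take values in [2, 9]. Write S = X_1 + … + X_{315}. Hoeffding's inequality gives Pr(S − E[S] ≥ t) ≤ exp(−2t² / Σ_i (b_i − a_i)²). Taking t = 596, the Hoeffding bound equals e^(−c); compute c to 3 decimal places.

40.304

Σ(b_i − a_i)² = 139·9² + 94·5² + 82·7² = 17627.
c = 2t² / 17627 = 2·596² / 17627 = 40.3036.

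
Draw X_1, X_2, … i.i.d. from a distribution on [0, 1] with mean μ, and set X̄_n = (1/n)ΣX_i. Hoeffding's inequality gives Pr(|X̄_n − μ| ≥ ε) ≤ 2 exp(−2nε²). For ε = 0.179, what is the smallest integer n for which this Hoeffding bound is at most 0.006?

91

Require 2·exp(−2nε²) ≤ 0.006, i.e. 2nε² ≥ ln(2/0.006) = 5.809143.
So n ≥ 5.809143 / (2·0.179²) = 90.652.
The smallest integer n is 91.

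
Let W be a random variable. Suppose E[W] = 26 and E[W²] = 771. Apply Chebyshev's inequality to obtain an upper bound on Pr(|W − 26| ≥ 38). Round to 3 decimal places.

Var(W) = E[W²] − (E[W])² = 771 − 676 = 95.
Chebyshev's inequality: Pr(|W − μ| ≥ t) ≤ Var(W)/t² = 95/1444 = 0.0658.

0.066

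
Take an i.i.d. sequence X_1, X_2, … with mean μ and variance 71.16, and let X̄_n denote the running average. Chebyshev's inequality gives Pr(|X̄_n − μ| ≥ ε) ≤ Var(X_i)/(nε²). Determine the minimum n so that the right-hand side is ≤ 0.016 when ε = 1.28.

2715

Require 71.16/(n·1.28²) ≤ 0.016, i.e. n ≥ 71.16/(0.016·1.28²) = 2714.539.
The smallest integer n is 2715.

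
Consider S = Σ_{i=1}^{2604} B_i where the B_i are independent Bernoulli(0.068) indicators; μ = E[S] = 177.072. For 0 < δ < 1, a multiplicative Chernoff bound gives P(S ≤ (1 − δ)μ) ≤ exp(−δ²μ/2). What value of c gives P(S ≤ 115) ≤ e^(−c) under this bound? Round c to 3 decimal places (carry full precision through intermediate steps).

10.880

Write 115 = (1 − δ)μ, so δ = 1 − 115/177.072 = 0.3505467…
Then the exponent is δ²μ/2 = (μ − 115)²/(2μ) = 10.879566.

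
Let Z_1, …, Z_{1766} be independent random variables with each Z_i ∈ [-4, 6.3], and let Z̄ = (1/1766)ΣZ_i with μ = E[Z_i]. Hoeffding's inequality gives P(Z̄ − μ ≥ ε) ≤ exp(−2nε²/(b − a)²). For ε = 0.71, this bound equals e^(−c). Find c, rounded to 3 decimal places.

c = 2nε²/(b − a)² = 2·1766·0.71² / 10.3² = 16.7827.

16.783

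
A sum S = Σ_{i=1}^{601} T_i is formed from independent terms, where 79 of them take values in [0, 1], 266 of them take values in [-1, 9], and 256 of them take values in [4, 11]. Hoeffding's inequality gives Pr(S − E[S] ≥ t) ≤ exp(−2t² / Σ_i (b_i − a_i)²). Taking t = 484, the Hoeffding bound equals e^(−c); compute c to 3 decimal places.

Σ(b_i − a_i)² = 79·1² + 266·10² + 256·7² = 39223.
c = 2t² / 39223 = 2·484² / 39223 = 11.9448.

11.945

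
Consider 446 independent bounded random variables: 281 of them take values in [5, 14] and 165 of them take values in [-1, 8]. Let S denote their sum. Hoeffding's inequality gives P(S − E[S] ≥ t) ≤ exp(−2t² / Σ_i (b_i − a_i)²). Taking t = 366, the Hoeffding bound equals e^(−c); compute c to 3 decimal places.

Σ(b_i − a_i)² = 281·9² + 165·9² = 36126.
c = 2t² / 36126 = 2·366² / 36126 = 7.4160.

7.416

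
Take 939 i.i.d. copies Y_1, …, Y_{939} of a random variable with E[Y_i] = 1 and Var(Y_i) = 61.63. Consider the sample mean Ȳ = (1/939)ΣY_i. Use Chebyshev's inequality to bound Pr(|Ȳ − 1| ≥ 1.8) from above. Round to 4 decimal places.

0.0203

Var(Ȳ) = Var(Y_i)/n = 61.63/939 = 0.065634.
Chebyshev: Pr(|Ȳ − 1| ≥ 1.8) ≤ Var(Ȳ)/(1.8)² = 61.63/(939·1.8²) = 0.0203.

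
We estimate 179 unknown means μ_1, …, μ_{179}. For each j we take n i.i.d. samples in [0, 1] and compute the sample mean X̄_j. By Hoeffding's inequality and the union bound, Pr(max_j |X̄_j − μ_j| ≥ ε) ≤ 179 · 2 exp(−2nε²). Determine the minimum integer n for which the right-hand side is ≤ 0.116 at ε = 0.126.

Need 2·179·exp(−2nε²) ≤ 0.116, i.e. exp(−2nε²) ≤ 0.116/358.
So 2nε² ≥ ln(358/0.116) = 8.034698.
Hence n ≥ 8.034698/(2·0.126²) = 253.045.
The smallest integer n is 254.

254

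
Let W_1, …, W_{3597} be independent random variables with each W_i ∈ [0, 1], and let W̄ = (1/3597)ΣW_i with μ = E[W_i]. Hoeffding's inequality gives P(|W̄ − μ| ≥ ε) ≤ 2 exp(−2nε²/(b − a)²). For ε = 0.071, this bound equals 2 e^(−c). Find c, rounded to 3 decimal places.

c = 2nε²/(b − a)² = 2·3597·0.071² / 1² = 36.2650.

36.265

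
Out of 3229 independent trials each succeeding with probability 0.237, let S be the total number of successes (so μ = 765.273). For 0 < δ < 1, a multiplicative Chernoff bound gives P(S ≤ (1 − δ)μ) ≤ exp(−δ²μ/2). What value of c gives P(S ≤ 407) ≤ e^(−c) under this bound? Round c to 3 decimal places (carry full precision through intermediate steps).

Write 407 = (1 − δ)μ, so δ = 1 − 407/765.273 = 0.4681636…
Then the exponent is δ²μ/2 = (μ − 407)²/(2μ) = 83.865197.

83.865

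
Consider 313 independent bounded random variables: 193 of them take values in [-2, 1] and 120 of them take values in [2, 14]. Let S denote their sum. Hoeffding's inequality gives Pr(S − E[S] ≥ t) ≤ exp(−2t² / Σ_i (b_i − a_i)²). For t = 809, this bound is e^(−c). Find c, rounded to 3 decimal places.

Σ(b_i − a_i)² = 193·3² + 120·12² = 19017.
c = 2t² / 19017 = 2·809² / 19017 = 68.8312.

68.831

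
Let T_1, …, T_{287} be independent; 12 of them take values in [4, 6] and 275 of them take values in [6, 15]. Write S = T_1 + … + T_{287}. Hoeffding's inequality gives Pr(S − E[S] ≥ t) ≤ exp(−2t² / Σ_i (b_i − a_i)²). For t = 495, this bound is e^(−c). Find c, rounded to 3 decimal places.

Σ(b_i − a_i)² = 12·2² + 275·9² = 22323.
c = 2t² / 22323 = 2·495² / 22323 = 21.9527.

21.953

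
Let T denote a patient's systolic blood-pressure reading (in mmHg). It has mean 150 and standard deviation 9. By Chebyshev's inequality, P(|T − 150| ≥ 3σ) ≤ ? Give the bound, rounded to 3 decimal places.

Chebyshev: P(|T − μ| ≥ t) ≤ Var(T)/t².
Var(T) = σ² = 9² = 81.
t = 3·9 = 27.
Bound = 81 / 729 = 0.1111.

0.111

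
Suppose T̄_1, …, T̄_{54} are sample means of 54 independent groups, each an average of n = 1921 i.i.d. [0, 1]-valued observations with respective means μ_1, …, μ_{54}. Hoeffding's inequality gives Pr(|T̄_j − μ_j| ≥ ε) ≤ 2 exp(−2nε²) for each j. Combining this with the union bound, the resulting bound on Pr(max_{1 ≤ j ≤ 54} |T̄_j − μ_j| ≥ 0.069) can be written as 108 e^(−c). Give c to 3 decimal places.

Union bound over the 54 events: Pr(max_{1 ≤ j ≤ 54} |T̄_j − μ_j| ≥ 0.069) ≤ 54·2·exp(−2nε²) = 108 exp(−2·1921·0.069²).
So c = 2·1921·0.069² = 18.2918.

18.292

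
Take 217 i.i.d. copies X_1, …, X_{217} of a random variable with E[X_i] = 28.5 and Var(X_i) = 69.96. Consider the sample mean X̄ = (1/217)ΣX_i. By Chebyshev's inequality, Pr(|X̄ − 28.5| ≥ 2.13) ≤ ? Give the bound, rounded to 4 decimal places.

0.0711

Var(X̄) = Var(X_i)/n = 69.96/217 = 0.3224.
Chebyshev: Pr(|X̄ − 28.5| ≥ 2.13) ≤ Var(X̄)/(2.13)² = 69.96/(217·2.13²) = 0.0711.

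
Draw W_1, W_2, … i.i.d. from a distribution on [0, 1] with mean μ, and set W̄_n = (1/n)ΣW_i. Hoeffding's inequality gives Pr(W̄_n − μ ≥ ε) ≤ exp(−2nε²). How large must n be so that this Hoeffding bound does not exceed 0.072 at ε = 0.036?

Require exp(−2nε²) ≤ 0.072, i.e. 2nε² ≥ ln(1/0.072) = 2.631089.
So n ≥ 2.631089 / (2·0.036²) = 1015.081.
The smallest integer n is 1016.

1016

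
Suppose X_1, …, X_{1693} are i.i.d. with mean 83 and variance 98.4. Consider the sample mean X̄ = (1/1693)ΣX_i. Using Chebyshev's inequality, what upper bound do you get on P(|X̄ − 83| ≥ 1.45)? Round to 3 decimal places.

0.028

Var(X̄) = Var(X_i)/n = 98.4/1693 = 0.058122.
Chebyshev: P(|X̄ − 83| ≥ 1.45) ≤ Var(X̄)/(1.45)² = 98.4/(1693·1.45²) = 0.0276.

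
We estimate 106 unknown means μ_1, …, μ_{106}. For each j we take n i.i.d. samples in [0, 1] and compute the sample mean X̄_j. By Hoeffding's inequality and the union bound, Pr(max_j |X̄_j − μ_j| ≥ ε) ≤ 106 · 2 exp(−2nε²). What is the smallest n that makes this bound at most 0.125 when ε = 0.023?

Need 2·106·exp(−2nε²) ≤ 0.125, i.e. exp(−2nε²) ≤ 0.125/212.
So 2nε² ≥ ln(212/0.125) = 7.436028.
Hence n ≥ 7.436028/(2·0.023²) = 7028.382.
The smallest integer n is 7029.

7029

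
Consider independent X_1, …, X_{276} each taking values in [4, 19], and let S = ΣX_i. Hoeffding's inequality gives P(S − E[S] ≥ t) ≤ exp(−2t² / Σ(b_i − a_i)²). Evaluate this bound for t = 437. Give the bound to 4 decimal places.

Σ(b_i − a_i)² = 276·(15)² = 62100.
Exponent = 2·437²/62100 = 6.1504.
Bound = exp(−6.1504) = 0.00213.

0.0021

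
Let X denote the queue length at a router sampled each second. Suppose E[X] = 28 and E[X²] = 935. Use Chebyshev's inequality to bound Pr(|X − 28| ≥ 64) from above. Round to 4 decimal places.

Var(X) = E[X²] − (E[X])² = 935 − 784 = 151.
Chebyshev's inequality: Pr(|X − μ| ≥ t) ≤ Var(X)/t² = 151/4096 = 0.0369.

0.0369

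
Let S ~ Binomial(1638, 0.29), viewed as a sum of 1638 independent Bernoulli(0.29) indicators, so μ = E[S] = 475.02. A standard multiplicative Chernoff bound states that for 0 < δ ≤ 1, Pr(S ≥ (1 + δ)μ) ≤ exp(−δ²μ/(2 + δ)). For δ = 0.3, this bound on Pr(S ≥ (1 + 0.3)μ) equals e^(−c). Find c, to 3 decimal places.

18.588

c = δ²μ/(2 + δ) = 0.3²·475.02/(2 + 0.3) = 18.5877.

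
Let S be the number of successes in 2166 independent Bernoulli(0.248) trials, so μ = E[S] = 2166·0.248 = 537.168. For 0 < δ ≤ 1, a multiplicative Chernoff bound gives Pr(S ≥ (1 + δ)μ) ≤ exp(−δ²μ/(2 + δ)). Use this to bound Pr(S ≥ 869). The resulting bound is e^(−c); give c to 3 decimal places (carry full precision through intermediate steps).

78.307

Write 869 = (1 + δ)μ, so δ = 869/537.168 − 1 = 0.6177434…
Then the exponent is δ²μ/(2 + δ) = (869 − μ)² / (μ·(2 + δ)) = 78.306771.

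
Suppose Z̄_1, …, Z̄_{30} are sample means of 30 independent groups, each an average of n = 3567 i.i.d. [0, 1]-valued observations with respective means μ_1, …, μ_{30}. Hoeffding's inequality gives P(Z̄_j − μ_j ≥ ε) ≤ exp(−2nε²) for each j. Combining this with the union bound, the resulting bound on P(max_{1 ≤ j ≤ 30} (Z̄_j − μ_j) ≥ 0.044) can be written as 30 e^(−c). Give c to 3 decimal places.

Union bound over the 30 events: P(max_{1 ≤ j ≤ 30} (Z̄_j − μ_j) ≥ 0.044) ≤ 30·exp(−2nε²) = 30 exp(−2·3567·0.044²).
So c = 2·3567·0.044² = 13.8114.

13.811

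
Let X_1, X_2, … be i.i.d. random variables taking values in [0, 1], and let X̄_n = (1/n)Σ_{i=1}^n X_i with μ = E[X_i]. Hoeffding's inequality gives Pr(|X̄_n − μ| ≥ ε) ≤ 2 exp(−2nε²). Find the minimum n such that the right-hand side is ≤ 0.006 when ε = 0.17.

Require 2·exp(−2nε²) ≤ 0.006, i.e. 2nε² ≥ ln(2/0.006) = 5.809143.
So n ≥ 5.809143 / (2·0.17²) = 100.504.
The smallest integer n is 101.

101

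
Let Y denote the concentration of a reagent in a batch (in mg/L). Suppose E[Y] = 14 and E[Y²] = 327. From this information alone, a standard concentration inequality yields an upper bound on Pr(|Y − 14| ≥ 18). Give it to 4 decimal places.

0.4043

The first two moments determine the variance, so Chebyshev's inequality is the sharpest standard bound available.
Var(Y) = E[Y²] − (E[Y])² = 327 − 196 = 131.
Chebyshev's inequality: Pr(|Y − μ| ≥ t) ≤ Var(Y)/t² = 131/324 = 0.4043.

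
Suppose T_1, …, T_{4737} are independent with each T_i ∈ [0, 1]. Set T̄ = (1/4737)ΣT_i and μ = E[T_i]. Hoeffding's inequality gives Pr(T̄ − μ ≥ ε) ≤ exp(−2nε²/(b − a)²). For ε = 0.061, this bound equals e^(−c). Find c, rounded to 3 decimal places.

35.253

c = 2nε²/(b − a)² = 2·4737·0.061² / 1² = 35.2528.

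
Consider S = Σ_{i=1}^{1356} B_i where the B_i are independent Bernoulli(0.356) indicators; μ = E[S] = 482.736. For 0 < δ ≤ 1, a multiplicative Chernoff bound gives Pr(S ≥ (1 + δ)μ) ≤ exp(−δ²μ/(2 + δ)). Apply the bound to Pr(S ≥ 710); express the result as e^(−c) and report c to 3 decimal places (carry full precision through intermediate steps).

Write 710 = (1 + δ)μ, so δ = 710/482.736 − 1 = 0.4707832…
Then the exponent is δ²μ/(2 + δ) = (710 − μ)² / (μ·(2 + δ)) = 43.302898.

43.303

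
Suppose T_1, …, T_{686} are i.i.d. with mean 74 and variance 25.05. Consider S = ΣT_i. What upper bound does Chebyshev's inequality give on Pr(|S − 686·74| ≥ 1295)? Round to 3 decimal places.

0.010

Var(S) = n·Var(T_i) = 686·25.05 = 17184.3.
Chebyshev: Pr(|S − 686·74| ≥ 1295) ≤ Var(S)/1295² = 17184.3/1677025 = 0.0102.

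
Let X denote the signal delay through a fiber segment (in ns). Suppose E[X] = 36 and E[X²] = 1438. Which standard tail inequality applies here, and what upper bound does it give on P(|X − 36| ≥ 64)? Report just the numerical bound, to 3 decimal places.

0.035

The first two moments determine the variance, so Chebyshev's inequality is the sharpest standard bound available.
Var(X) = E[X²] − (E[X])² = 1438 − 1296 = 142.
Chebyshev's inequality: P(|X − μ| ≥ t) ≤ Var(X)/t² = 142/4096 = 0.0347.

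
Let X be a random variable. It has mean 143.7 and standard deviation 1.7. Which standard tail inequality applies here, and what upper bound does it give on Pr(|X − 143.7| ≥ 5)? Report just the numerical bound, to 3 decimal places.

0.116

Mean and variance are known, so Chebyshev's inequality applies.
Chebyshev: Pr(|X − μ| ≥ t) ≤ Var(X)/t².
Var(X) = σ² = 1.7² = 2.89.
Bound = 2.89 / 25 = 0.1156.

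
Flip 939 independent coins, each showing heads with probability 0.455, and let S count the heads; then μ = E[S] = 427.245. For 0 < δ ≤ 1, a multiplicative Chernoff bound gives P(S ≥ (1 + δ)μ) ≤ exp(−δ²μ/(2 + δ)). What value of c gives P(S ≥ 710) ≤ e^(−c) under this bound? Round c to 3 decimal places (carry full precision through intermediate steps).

70.302

Write 710 = (1 + δ)μ, so δ = 710/427.245 − 1 = 0.66181…
Then the exponent is δ²μ/(2 + δ) = (710 − μ)² / (μ·(2 + δ)) = 70.301817.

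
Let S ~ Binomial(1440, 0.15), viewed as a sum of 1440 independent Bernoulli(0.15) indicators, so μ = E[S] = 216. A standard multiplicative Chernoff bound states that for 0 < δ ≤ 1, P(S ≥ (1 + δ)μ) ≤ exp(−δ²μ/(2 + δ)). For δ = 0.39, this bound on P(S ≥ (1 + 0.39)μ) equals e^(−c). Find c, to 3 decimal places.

13.746

c = δ²μ/(2 + δ) = 0.39²·216/(2 + 0.39) = 13.7463.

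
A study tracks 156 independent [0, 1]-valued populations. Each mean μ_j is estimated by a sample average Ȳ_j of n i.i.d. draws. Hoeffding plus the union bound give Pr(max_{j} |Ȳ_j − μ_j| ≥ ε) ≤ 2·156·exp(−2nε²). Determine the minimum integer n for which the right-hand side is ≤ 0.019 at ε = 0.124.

316

Need 2·156·exp(−2nε²) ≤ 0.019, i.e. exp(−2nε²) ≤ 0.019/312.
So 2nε² ≥ ln(312/0.019) = 9.706319.
Hence n ≥ 9.706319/(2·0.124²) = 315.632.
The smallest integer n is 316.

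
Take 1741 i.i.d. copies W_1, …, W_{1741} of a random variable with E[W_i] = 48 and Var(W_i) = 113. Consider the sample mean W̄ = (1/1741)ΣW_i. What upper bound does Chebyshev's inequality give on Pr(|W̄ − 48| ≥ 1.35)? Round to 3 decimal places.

Var(W̄) = Var(W_i)/n = 113/1741 = 0.064905.
Chebyshev: Pr(|W̄ − 48| ≥ 1.35) ≤ Var(W̄)/(1.35)² = 113/(1741·1.35²) = 0.0356.

0.036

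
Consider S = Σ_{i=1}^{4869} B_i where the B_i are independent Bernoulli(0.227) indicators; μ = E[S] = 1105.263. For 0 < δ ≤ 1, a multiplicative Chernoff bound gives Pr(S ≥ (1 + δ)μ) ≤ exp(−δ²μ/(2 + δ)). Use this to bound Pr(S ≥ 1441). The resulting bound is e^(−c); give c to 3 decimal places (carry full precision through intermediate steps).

44.269

Write 1441 = (1 + δ)μ, so δ = 1441/1105.263 − 1 = 0.3037621…
Then the exponent is δ²μ/(2 + δ) = (1441 − μ)² / (μ·(2 + δ)) = 44.268535.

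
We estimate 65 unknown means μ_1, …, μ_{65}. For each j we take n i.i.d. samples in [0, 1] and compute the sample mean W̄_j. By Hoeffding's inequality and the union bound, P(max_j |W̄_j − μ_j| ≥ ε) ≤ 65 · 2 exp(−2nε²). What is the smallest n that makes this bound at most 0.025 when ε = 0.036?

Need 2·65·exp(−2nε²) ≤ 0.025, i.e. exp(−2nε²) ≤ 0.025/130.
So 2nε² ≥ ln(130/0.025) = 8.556414.
Hence n ≥ 8.556414/(2·0.036²) = 3301.086.
The smallest integer n is 3302.

3302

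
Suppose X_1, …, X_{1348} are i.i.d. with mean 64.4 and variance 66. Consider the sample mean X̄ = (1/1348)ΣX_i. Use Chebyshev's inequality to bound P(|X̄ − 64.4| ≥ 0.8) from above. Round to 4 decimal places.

Var(X̄) = Var(X_i)/n = 66/1348 = 0.048961.
Chebyshev: P(|X̄ − 64.4| ≥ 0.8) ≤ Var(X̄)/(0.8)² = 66/(1348·0.8²) = 0.0765.

0.0765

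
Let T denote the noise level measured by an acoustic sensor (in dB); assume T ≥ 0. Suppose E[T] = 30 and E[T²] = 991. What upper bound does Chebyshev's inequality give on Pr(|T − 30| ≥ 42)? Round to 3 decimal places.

Var(T) = E[T²] − (E[T])² = 991 − 900 = 91.
Chebyshev's inequality: Pr(|T − μ| ≥ t) ≤ Var(T)/t² = 91/1764 = 0.0516.

0.052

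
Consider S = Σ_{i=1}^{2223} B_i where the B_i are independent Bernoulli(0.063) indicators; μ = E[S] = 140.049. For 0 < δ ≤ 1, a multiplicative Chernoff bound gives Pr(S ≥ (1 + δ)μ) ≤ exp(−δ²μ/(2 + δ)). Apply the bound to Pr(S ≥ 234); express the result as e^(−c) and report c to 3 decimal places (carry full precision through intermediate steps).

Write 234 = (1 + δ)μ, so δ = 234/140.049 − 1 = 0.6708438…
Then the exponent is δ²μ/(2 + δ) = (234 − μ)² / (μ·(2 + δ)) = 23.597952.

23.598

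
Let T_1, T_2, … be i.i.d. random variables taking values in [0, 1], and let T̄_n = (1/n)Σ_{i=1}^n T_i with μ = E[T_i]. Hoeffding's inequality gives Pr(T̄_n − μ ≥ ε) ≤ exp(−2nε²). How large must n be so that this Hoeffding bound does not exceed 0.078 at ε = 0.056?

407

Require exp(−2nε²) ≤ 0.078, i.e. 2nε² ≥ ln(1/0.078) = 2.551046.
So n ≥ 2.551046 / (2·0.056²) = 406.736.
The smallest integer n is 407.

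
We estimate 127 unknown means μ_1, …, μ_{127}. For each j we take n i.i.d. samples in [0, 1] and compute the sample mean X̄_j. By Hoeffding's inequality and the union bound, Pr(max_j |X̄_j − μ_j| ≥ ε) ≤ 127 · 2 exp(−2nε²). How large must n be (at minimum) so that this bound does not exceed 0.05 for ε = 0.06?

Need 2·127·exp(−2nε²) ≤ 0.05, i.e. exp(−2nε²) ≤ 0.05/254.
So 2nε² ≥ ln(254/0.05) = 8.533067.
Hence n ≥ 8.533067/(2·0.06²) = 1185.148.
The smallest integer n is 1186.

1186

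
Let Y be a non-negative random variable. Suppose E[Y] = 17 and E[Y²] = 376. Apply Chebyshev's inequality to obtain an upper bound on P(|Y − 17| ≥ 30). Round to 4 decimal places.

0.0967

Var(Y) = E[Y²] − (E[Y])² = 376 − 289 = 87.
Chebyshev's inequality: P(|Y − μ| ≥ t) ≤ Var(Y)/t² = 87/900 = 0.0967.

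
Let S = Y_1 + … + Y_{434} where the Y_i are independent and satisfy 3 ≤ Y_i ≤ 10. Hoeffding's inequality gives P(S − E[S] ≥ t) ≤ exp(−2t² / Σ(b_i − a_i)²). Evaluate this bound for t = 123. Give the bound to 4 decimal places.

0.2410

Σ(b_i − a_i)² = 434·(7)² = 21266.
Exponent = 2·123²/21266 = 1.4228.
Bound = exp(−1.4228) = 0.24103.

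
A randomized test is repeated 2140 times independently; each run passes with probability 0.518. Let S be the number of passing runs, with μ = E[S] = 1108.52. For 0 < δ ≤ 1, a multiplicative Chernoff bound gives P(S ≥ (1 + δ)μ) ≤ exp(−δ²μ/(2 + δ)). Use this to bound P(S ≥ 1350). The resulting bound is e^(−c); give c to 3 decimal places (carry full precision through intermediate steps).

23.719

Write 1350 = (1 + δ)μ, so δ = 1350/1108.52 − 1 = 0.21784…
Then the exponent is δ²μ/(2 + δ) = (1350 − μ)² / (μ·(2 + δ)) = 23.718575.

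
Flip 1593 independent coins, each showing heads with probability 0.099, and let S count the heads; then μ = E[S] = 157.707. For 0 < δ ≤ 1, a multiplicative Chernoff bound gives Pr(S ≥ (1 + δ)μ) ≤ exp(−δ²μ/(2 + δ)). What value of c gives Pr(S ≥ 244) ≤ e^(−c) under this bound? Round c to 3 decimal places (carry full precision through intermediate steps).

Write 244 = (1 + δ)μ, so δ = 244/157.707 − 1 = 0.5471729…
Then the exponent is δ²μ/(2 + δ) = (244 − μ)² / (μ·(2 + δ)) = 18.537098.

18.537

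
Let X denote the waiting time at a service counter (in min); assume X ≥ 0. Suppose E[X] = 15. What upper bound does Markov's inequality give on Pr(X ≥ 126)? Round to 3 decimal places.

0.119

Markov's inequality: for a non-negative random variable, Pr(X ≥ a) ≤ E[X]/a.
Here E[X] = 15 and a = 126, so the bound is 15/126 = 0.1190.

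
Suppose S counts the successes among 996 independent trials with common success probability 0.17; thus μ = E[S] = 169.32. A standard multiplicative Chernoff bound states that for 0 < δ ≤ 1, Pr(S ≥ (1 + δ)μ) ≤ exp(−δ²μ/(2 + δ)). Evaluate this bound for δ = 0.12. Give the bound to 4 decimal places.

0.3166

Exponent = δ²μ/(2 + δ) = 0.12²·169.32/2.12 = 1.1501.
Bound = exp(−1.1501) = 0.31661.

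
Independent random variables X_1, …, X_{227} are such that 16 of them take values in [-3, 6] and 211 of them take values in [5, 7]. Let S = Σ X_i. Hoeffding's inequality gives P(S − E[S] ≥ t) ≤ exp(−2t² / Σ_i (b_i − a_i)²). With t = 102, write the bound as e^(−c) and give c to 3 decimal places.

9.723

Σ(b_i − a_i)² = 16·9² + 211·2² = 2140.
c = 2t² / 2140 = 2·102² / 2140 = 9.7234.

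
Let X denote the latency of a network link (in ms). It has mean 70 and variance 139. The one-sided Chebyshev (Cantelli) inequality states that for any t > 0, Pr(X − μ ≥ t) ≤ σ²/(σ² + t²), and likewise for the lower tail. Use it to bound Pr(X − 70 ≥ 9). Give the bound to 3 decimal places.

Here σ² = 139 and t = 9, so σ² + t² = 220.
Cantelli's bound: 139/220 = 0.6318.

0.632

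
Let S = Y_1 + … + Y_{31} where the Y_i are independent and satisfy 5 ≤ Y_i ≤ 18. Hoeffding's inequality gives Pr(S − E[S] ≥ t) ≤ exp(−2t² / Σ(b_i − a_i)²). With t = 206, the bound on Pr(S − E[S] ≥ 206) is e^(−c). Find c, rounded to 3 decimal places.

Σ(b_i − a_i)² = 31·(13)² = 5239.
c = 2t²/5239 = 2·206²/5239 = 16.2000.

16.200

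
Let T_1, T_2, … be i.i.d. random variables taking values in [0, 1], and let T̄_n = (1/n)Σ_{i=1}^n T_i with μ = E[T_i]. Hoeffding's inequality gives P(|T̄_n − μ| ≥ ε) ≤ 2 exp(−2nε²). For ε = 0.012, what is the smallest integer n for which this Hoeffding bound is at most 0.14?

9234

Require 2·exp(−2nε²) ≤ 0.14, i.e. 2nε² ≥ ln(2/0.14) = 2.659260.
So n ≥ 2.659260 / (2·0.012²) = 9233.542.
The smallest integer n is 9234.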